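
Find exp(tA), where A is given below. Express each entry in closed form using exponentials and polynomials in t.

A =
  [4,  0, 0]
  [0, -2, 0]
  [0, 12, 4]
e^{tA} =
  [exp(4*t), 0, 0]
  [0, exp(-2*t), 0]
  [0, 2*exp(4*t) - 2*exp(-2*t), exp(4*t)]

Strategy: write A = P · J · P⁻¹ where J is a Jordan canonical form, so e^{tA} = P · e^{tJ} · P⁻¹, and e^{tJ} can be computed block-by-block.

A has Jordan form
J =
  [-2, 0, 0]
  [ 0, 4, 0]
  [ 0, 0, 4]
(up to reordering of blocks).

Per-block formulas:
  For a 1×1 block at λ = 4: exp(t · [4]) = [e^(4t)].
  For a 1×1 block at λ = -2: exp(t · [-2]) = [e^(-2t)].

After assembling e^{tJ} and conjugating by P, we get:

e^{tA} =
  [exp(4*t), 0, 0]
  [0, exp(-2*t), 0]
  [0, 2*exp(4*t) - 2*exp(-2*t), exp(4*t)]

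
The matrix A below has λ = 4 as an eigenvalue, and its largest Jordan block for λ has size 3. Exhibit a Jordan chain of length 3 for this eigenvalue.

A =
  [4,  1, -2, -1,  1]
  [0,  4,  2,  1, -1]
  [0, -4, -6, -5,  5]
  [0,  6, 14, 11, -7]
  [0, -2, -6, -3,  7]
A Jordan chain for λ = 4 of length 3:
v_1 = (2, 0, -8, 12, -4)ᵀ
v_2 = (-2, 2, -10, 14, -6)ᵀ
v_3 = (0, 0, 1, 0, 0)ᵀ

Let N = A − (4)·I. We want v_3 with N^3 v_3 = 0 but N^2 v_3 ≠ 0; then v_{j-1} := N · v_j for j = 3, …, 2.

Pick v_3 = (0, 0, 1, 0, 0)ᵀ.
Then v_2 = N · v_3 = (-2, 2, -10, 14, -6)ᵀ.
Then v_1 = N · v_2 = (2, 0, -8, 12, -4)ᵀ.

Sanity check: (A − (4)·I) v_1 = (0, 0, 0, 0, 0)ᵀ = 0. ✓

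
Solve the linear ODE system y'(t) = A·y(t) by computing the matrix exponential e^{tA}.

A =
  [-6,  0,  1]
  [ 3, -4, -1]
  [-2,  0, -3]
e^{tA} =
  [-exp(-4*t) + 2*exp(-5*t), 0, exp(-4*t) - exp(-5*t)]
  [-t*exp(-4*t) + 4*exp(-4*t) - 4*exp(-5*t), exp(-4*t), t*exp(-4*t) - 2*exp(-4*t) + 2*exp(-5*t)]
  [-2*exp(-4*t) + 2*exp(-5*t), 0, 2*exp(-4*t) - exp(-5*t)]

Strategy: write A = P · J · P⁻¹ where J is a Jordan canonical form, so e^{tA} = P · e^{tJ} · P⁻¹, and e^{tJ} can be computed block-by-block.

A has Jordan form
J =
  [-5,  0,  0]
  [ 0, -4,  1]
  [ 0,  0, -4]
(up to reordering of blocks).

Per-block formulas:
  For a 1×1 block at λ = -5: exp(t · [-5]) = [e^(-5t)].
  For a 2×2 Jordan block J_2(-4): exp(t · J_2(-4)) = e^(-4t)·(I + t·N), where N is the 2×2 nilpotent shift.

After assembling e^{tJ} and conjugating by P, we get:

e^{tA} =
  [-exp(-4*t) + 2*exp(-5*t), 0, exp(-4*t) - exp(-5*t)]
  [-t*exp(-4*t) + 4*exp(-4*t) - 4*exp(-5*t), exp(-4*t), t*exp(-4*t) - 2*exp(-4*t) + 2*exp(-5*t)]
  [-2*exp(-4*t) + 2*exp(-5*t), 0, 2*exp(-4*t) - exp(-5*t)]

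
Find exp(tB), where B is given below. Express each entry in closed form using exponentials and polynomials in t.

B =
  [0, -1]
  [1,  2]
e^{tB} =
  [-t*exp(t) + exp(t), -t*exp(t)]
  [t*exp(t), t*exp(t) + exp(t)]

Strategy: write B = P · J · P⁻¹ where J is a Jordan canonical form, so e^{tB} = P · e^{tJ} · P⁻¹, and e^{tJ} can be computed block-by-block.

B has Jordan form
J =
  [1, 1]
  [0, 1]
(up to reordering of blocks).

Per-block formulas:
  For a 2×2 Jordan block J_2(1): exp(t · J_2(1)) = e^(1t)·(I + t·N), where N is the 2×2 nilpotent shift.

After assembling e^{tJ} and conjugating by P, we get:

e^{tB} =
  [-t*exp(t) + exp(t), -t*exp(t)]
  [t*exp(t), t*exp(t) + exp(t)]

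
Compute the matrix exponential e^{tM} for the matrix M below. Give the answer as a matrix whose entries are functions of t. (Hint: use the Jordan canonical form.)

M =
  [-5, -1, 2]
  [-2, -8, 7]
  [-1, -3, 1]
e^{tM} =
  [t^2*exp(-4*t)/2 - t*exp(-4*t) + exp(-4*t), -t^2*exp(-4*t)/2 - t*exp(-4*t), t^2*exp(-4*t)/2 + 2*t*exp(-4*t)]
  [3*t^2*exp(-4*t)/2 - 2*t*exp(-4*t), -3*t^2*exp(-4*t)/2 - 4*t*exp(-4*t) + exp(-4*t), 3*t^2*exp(-4*t)/2 + 7*t*exp(-4*t)]
  [t^2*exp(-4*t) - t*exp(-4*t), -t^2*exp(-4*t) - 3*t*exp(-4*t), t^2*exp(-4*t) + 5*t*exp(-4*t) + exp(-4*t)]

Strategy: write M = P · J · P⁻¹ where J is a Jordan canonical form, so e^{tM} = P · e^{tJ} · P⁻¹, and e^{tJ} can be computed block-by-block.

M has Jordan form
J =
  [-4,  1,  0]
  [ 0, -4,  1]
  [ 0,  0, -4]
(up to reordering of blocks).

Per-block formulas:
  For a 3×3 Jordan block J_3(-4): exp(t · J_3(-4)) = e^(-4t)·(I + t·N + (t^2/2)·N^2), where N is the 3×3 nilpotent shift.

After assembling e^{tJ} and conjugating by P, we get:

e^{tM} =
  [t^2*exp(-4*t)/2 - t*exp(-4*t) + exp(-4*t), -t^2*exp(-4*t)/2 - t*exp(-4*t), t^2*exp(-4*t)/2 + 2*t*exp(-4*t)]
  [3*t^2*exp(-4*t)/2 - 2*t*exp(-4*t), -3*t^2*exp(-4*t)/2 - 4*t*exp(-4*t) + exp(-4*t), 3*t^2*exp(-4*t)/2 + 7*t*exp(-4*t)]
  [t^2*exp(-4*t) - t*exp(-4*t), -t^2*exp(-4*t) - 3*t*exp(-4*t), t^2*exp(-4*t) + 5*t*exp(-4*t) + exp(-4*t)]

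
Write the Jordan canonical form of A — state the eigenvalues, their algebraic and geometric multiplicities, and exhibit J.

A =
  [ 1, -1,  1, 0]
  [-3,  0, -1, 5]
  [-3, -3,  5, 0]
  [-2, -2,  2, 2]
J_3(2) ⊕ J_1(2)

The characteristic polynomial is
  det(x·I − A) = x^4 - 8*x^3 + 24*x^2 - 32*x + 16 = (x - 2)^4

Eigenvalues and multiplicities (the geometric multiplicity of λ is n − rank(A − λI), which equals the number of Jordan blocks for λ):
  λ = 2: algebraic multiplicity = 4, geometric multiplicity = 2

Determining the block sizes for each eigenvalue:
  λ = 2: with am = 4 and gm = 2, the partition is not yet determined (e.g. several partitions of 4 into 2 parts exist). Let N = A − (2)·I. Computing rank(N^1) = 2, rank(N^2) = 1, rank(N^3) = 0; the number of blocks of size ≥ j is rank(N^{j−1}) − rank(N^j), giving [2, 1, 1]. So we have 1 block(s) of size 3, 1 block(s) of size 1 → block sizes [3, 1]

Assembling the blocks gives a Jordan form
J =
  [2, 1, 0, 0]
  [0, 2, 1, 0]
  [0, 0, 2, 0]
  [0, 0, 0, 2]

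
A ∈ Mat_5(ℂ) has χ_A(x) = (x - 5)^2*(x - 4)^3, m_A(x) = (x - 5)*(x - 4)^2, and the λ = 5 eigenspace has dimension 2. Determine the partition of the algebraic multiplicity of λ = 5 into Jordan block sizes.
Block sizes for λ = 5: [1, 1]

Step 1 — from the characteristic polynomial, algebraic multiplicity of λ = 5 is 2. From dim ker(A − (5)·I) = 2, there are exactly 2 Jordan blocks for λ = 5.
Step 2 — from the minimal polynomial, the factor (x − 5) tells us the largest block for λ = 5 has size 1.
Step 3 — with total size 2, 2 blocks, and largest block 1, the block sizes (in nonincreasing order) are [1, 1].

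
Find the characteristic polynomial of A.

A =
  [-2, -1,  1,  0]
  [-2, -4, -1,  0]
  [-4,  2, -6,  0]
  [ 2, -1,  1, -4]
x^4 + 16*x^3 + 96*x^2 + 256*x + 256

Expanding det(x·I − A) (e.g. by cofactor expansion or by noting that A is similar to its Jordan form J, which has the same characteristic polynomial as A) gives
  χ_A(x) = x^4 + 16*x^3 + 96*x^2 + 256*x + 256
which factors as (x + 4)^4. The eigenvalues (with algebraic multiplicities) are λ = -4 with multiplicity 4.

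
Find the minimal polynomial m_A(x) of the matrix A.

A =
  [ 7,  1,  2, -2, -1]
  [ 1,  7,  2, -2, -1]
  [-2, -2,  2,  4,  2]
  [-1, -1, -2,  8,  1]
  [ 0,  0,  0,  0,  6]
x^2 - 12*x + 36

The characteristic polynomial is χ_A(x) = (x - 6)^5, so the eigenvalues are known. The minimal polynomial is
  m_A(x) = Π_λ (x − λ)^{k_λ}
where k_λ is the size of the *largest* Jordan block for λ (equivalently, the smallest k with (A − λI)^k v = 0 for every generalised eigenvector v of λ).

  λ = 6: largest Jordan block has size 2, contributing (x − 6)^2

So m_A(x) = (x - 6)^2 = x^2 - 12*x + 36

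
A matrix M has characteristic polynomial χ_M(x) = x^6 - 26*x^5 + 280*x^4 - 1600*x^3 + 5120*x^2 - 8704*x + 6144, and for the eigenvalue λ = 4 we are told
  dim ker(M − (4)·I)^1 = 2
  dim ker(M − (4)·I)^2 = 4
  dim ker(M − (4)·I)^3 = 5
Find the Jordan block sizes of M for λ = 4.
Block sizes for λ = 4: [3, 2]

From the dimensions of kernels of powers, the number of Jordan blocks of size at least j is d_j − d_{j−1} where d_j = dim ker(N^j) (with d_0 = 0). Computing the differences gives [2, 2, 1].
The number of blocks of size exactly k is (#blocks of size ≥ k) − (#blocks of size ≥ k + 1), so the partition is: 1 block(s) of size 2, 1 block(s) of size 3.
In nonincreasing order the block sizes are [3, 2].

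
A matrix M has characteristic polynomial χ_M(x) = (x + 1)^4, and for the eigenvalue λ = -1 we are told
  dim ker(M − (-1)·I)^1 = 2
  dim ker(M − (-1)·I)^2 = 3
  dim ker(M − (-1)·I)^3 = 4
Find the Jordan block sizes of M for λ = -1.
Block sizes for λ = -1: [3, 1]

From the dimensions of kernels of powers, the number of Jordan blocks of size at least j is d_j − d_{j−1} where d_j = dim ker(N^j) (with d_0 = 0). Computing the differences gives [2, 1, 1].
The number of blocks of size exactly k is (#blocks of size ≥ k) − (#blocks of size ≥ k + 1), so the partition is: 1 block(s) of size 1, 1 block(s) of size 3.
In nonincreasing order the block sizes are [3, 1].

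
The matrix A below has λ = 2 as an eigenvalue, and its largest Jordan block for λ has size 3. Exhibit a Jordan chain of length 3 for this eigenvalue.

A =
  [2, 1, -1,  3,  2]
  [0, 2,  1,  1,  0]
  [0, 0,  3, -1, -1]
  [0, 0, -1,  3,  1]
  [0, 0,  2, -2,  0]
A Jordan chain for λ = 2 of length 3:
v_1 = (1, 0, 0, 0, 0)ᵀ
v_2 = (-1, 1, 1, -1, 2)ᵀ
v_3 = (0, 0, 1, 0, 0)ᵀ

Let N = A − (2)·I. We want v_3 with N^3 v_3 = 0 but N^2 v_3 ≠ 0; then v_{j-1} := N · v_j for j = 3, …, 2.

Pick v_3 = (0, 0, 1, 0, 0)ᵀ.
Then v_2 = N · v_3 = (-1, 1, 1, -1, 2)ᵀ.
Then v_1 = N · v_2 = (1, 0, 0, 0, 0)ᵀ.

Sanity check: (A − (2)·I) v_1 = (0, 0, 0, 0, 0)ᵀ = 0. ✓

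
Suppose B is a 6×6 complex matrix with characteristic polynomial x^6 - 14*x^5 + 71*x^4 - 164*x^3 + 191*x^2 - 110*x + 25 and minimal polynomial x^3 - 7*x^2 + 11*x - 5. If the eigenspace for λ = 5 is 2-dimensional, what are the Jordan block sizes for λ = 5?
Block sizes for λ = 5: [1, 1]

Step 1 — from the characteristic polynomial, algebraic multiplicity of λ = 5 is 2. From dim ker(B − (5)·I) = 2, there are exactly 2 Jordan blocks for λ = 5.
Step 2 — from the minimal polynomial, the factor (x − 5) tells us the largest block for λ = 5 has size 1.
Step 3 — with total size 2, 2 blocks, and largest block 1, the block sizes (in nonincreasing order) are [1, 1].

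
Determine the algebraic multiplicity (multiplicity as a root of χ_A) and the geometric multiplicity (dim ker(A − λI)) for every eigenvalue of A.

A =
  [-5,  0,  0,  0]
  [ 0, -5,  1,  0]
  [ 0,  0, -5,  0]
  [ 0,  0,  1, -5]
λ = -5: alg = 4, geom = 3

Step 1 — factor the characteristic polynomial to read off the algebraic multiplicities:
  χ_A(x) = (x + 5)^4

Step 2 — compute geometric multiplicities via the rank-nullity identity g(λ) = n − rank(A − λI):
  rank(A − (-5)·I) = 1, so dim ker(A − (-5)·I) = n − 1 = 3

Summary:
  λ = -5: algebraic multiplicity = 4, geometric multiplicity = 3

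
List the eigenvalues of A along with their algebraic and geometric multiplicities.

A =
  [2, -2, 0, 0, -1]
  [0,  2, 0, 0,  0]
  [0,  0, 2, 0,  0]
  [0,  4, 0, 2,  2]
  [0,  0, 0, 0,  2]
λ = 2: alg = 5, geom = 4

Step 1 — factor the characteristic polynomial to read off the algebraic multiplicities:
  χ_A(x) = (x - 2)^5

Step 2 — compute geometric multiplicities via the rank-nullity identity g(λ) = n − rank(A − λI):
  rank(A − (2)·I) = 1, so dim ker(A − (2)·I) = n − 1 = 4

Summary:
  λ = 2: algebraic multiplicity = 5, geometric multiplicity = 4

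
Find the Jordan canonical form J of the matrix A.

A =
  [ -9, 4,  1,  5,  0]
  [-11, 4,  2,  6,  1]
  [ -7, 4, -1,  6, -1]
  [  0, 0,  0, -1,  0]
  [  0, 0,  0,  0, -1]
J_3(-2) ⊕ J_1(-1) ⊕ J_1(-1)

The characteristic polynomial is
  det(x·I − A) = x^5 + 8*x^4 + 25*x^3 + 38*x^2 + 28*x + 8 = (x + 1)^2*(x + 2)^3

Eigenvalues and multiplicities (the geometric multiplicity of λ is n − rank(A − λI), which equals the number of Jordan blocks for λ):
  λ = -2: algebraic multiplicity = 3, geometric multiplicity = 1
  λ = -1: algebraic multiplicity = 2, geometric multiplicity = 2

Determining the block sizes for each eigenvalue:
  λ = -2: one block (gm = 1), so the single block has size am = 3 → block sizes [3]
  λ = -1: gm = am = 2, so every block has size 1 → block sizes [1, 1]

Assembling the blocks gives a Jordan form
J =
  [-2,  1,  0,  0,  0]
  [ 0, -2,  1,  0,  0]
  [ 0,  0, -2,  0,  0]
  [ 0,  0,  0, -1,  0]
  [ 0,  0,  0,  0, -1]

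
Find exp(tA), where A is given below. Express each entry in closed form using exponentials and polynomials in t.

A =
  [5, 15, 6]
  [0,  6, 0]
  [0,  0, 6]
e^{tA} =
  [exp(5*t), 15*exp(6*t) - 15*exp(5*t), 6*exp(6*t) - 6*exp(5*t)]
  [0, exp(6*t), 0]
  [0, 0, exp(6*t)]

Strategy: write A = P · J · P⁻¹ where J is a Jordan canonical form, so e^{tA} = P · e^{tJ} · P⁻¹, and e^{tJ} can be computed block-by-block.

A has Jordan form
J =
  [5, 0, 0]
  [0, 6, 0]
  [0, 0, 6]
(up to reordering of blocks).

Per-block formulas:
  For a 1×1 block at λ = 5: exp(t · [5]) = [e^(5t)].
  For a 1×1 block at λ = 6: exp(t · [6]) = [e^(6t)].

After assembling e^{tJ} and conjugating by P, we get:

e^{tA} =
  [exp(5*t), 15*exp(6*t) - 15*exp(5*t), 6*exp(6*t) - 6*exp(5*t)]
  [0, exp(6*t), 0]
  [0, 0, exp(6*t)]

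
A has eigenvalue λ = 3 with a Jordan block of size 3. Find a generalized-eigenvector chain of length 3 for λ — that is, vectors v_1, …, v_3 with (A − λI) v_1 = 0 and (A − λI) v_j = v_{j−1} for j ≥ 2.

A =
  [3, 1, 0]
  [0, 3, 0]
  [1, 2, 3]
A Jordan chain for λ = 3 of length 3:
v_1 = (0, 0, 1)ᵀ
v_2 = (1, 0, 2)ᵀ
v_3 = (0, 1, 0)ᵀ

Let N = A − (3)·I. We want v_3 with N^3 v_3 = 0 but N^2 v_3 ≠ 0; then v_{j-1} := N · v_j for j = 3, …, 2.

Pick v_3 = (0, 1, 0)ᵀ.
Then v_2 = N · v_3 = (1, 0, 2)ᵀ.
Then v_1 = N · v_2 = (0, 0, 1)ᵀ.

Sanity check: (A − (3)·I) v_1 = (0, 0, 0)ᵀ = 0. ✓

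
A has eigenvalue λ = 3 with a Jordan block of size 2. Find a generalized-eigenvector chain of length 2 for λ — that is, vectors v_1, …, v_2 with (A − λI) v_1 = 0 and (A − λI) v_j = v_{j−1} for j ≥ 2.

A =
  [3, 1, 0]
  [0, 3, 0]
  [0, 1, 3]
A Jordan chain for λ = 3 of length 2:
v_1 = (1, 0, 1)ᵀ
v_2 = (0, 1, 0)ᵀ

Let N = A − (3)·I. We want v_2 with N^2 v_2 = 0 but N^1 v_2 ≠ 0; then v_{j-1} := N · v_j for j = 2, …, 2.

Pick v_2 = (0, 1, 0)ᵀ.
Then v_1 = N · v_2 = (1, 0, 1)ᵀ.

Sanity check: (A − (3)·I) v_1 = (0, 0, 0)ᵀ = 0. ✓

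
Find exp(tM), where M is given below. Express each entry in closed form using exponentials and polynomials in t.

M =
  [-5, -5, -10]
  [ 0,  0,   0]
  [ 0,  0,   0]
e^{tM} =
  [exp(-5*t), -1 + exp(-5*t), -2 + 2*exp(-5*t)]
  [0, 1, 0]
  [0, 0, 1]

Strategy: write M = P · J · P⁻¹ where J is a Jordan canonical form, so e^{tM} = P · e^{tJ} · P⁻¹, and e^{tJ} can be computed block-by-block.

M has Jordan form
J =
  [-5, 0, 0]
  [ 0, 0, 0]
  [ 0, 0, 0]
(up to reordering of blocks).

Per-block formulas:
  For a 1×1 block at λ = 0: exp(t · [0]) = [e^(0t)].
  For a 1×1 block at λ = -5: exp(t · [-5]) = [e^(-5t)].

After assembling e^{tJ} and conjugating by P, we get:

e^{tM} =
  [exp(-5*t), -1 + exp(-5*t), -2 + 2*exp(-5*t)]
  [0, 1, 0]
  [0, 0, 1]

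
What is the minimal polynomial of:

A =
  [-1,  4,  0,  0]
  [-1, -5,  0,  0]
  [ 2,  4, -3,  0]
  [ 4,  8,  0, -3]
x^2 + 6*x + 9

The characteristic polynomial is χ_A(x) = (x + 3)^4, so the eigenvalues are known. The minimal polynomial is
  m_A(x) = Π_λ (x − λ)^{k_λ}
where k_λ is the size of the *largest* Jordan block for λ (equivalently, the smallest k with (A − λI)^k v = 0 for every generalised eigenvector v of λ).

  λ = -3: largest Jordan block has size 2, contributing (x + 3)^2

So m_A(x) = (x + 3)^2 = x^2 + 6*x + 9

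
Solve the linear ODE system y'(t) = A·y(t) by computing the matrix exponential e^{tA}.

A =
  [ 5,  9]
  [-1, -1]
e^{tA} =
  [3*t*exp(2*t) + exp(2*t), 9*t*exp(2*t)]
  [-t*exp(2*t), -3*t*exp(2*t) + exp(2*t)]

Strategy: write A = P · J · P⁻¹ where J is a Jordan canonical form, so e^{tA} = P · e^{tJ} · P⁻¹, and e^{tJ} can be computed block-by-block.

A has Jordan form
J =
  [2, 1]
  [0, 2]
(up to reordering of blocks).

Per-block formulas:
  For a 2×2 Jordan block J_2(2): exp(t · J_2(2)) = e^(2t)·(I + t·N), where N is the 2×2 nilpotent shift.

After assembling e^{tJ} and conjugating by P, we get:

e^{tA} =
  [3*t*exp(2*t) + exp(2*t), 9*t*exp(2*t)]
  [-t*exp(2*t), -3*t*exp(2*t) + exp(2*t)]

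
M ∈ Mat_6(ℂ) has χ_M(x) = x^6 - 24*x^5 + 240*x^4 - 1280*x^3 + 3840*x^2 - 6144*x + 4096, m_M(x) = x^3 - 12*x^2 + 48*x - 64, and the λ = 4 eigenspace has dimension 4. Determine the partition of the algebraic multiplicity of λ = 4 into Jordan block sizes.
Block sizes for λ = 4: [3, 1, 1, 1]

Step 1 — from the characteristic polynomial, algebraic multiplicity of λ = 4 is 6. From dim ker(M − (4)·I) = 4, there are exactly 4 Jordan blocks for λ = 4.
Step 2 — from the minimal polynomial, the factor (x − 4)^3 tells us the largest block for λ = 4 has size 3.
Step 3 — with total size 6, 4 blocks, and largest block 3, the block sizes (in nonincreasing order) are [3, 1, 1, 1].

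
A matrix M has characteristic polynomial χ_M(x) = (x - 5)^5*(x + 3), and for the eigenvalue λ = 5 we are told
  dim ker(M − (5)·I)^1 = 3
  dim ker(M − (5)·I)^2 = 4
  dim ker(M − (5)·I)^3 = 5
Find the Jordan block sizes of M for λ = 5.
Block sizes for λ = 5: [3, 1, 1]

From the dimensions of kernels of powers, the number of Jordan blocks of size at least j is d_j − d_{j−1} where d_j = dim ker(N^j) (with d_0 = 0). Computing the differences gives [3, 1, 1].
The number of blocks of size exactly k is (#blocks of size ≥ k) − (#blocks of size ≥ k + 1), so the partition is: 2 block(s) of size 1, 1 block(s) of size 3.
In nonincreasing order the block sizes are [3, 1, 1].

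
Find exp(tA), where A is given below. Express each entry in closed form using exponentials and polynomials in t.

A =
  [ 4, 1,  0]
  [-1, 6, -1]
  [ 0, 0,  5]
e^{tA} =
  [-t*exp(5*t) + exp(5*t), t*exp(5*t), -t^2*exp(5*t)/2]
  [-t*exp(5*t), t*exp(5*t) + exp(5*t), -t^2*exp(5*t)/2 - t*exp(5*t)]
  [0, 0, exp(5*t)]

Strategy: write A = P · J · P⁻¹ where J is a Jordan canonical form, so e^{tA} = P · e^{tJ} · P⁻¹, and e^{tJ} can be computed block-by-block.

A has Jordan form
J =
  [5, 1, 0]
  [0, 5, 1]
  [0, 0, 5]
(up to reordering of blocks).

Per-block formulas:
  For a 3×3 Jordan block J_3(5): exp(t · J_3(5)) = e^(5t)·(I + t·N + (t^2/2)·N^2), where N is the 3×3 nilpotent shift.

After assembling e^{tJ} and conjugating by P, we get:

e^{tA} =
  [-t*exp(5*t) + exp(5*t), t*exp(5*t), -t^2*exp(5*t)/2]
  [-t*exp(5*t), t*exp(5*t) + exp(5*t), -t^2*exp(5*t)/2 - t*exp(5*t)]
  [0, 0, exp(5*t)]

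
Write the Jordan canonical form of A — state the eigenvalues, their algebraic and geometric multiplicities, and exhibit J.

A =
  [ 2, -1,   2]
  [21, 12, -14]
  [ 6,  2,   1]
J_2(5) ⊕ J_1(5)

The characteristic polynomial is
  det(x·I − A) = x^3 - 15*x^2 + 75*x - 125 = (x - 5)^3

Eigenvalues and multiplicities (the geometric multiplicity of λ is n − rank(A − λI), which equals the number of Jordan blocks for λ):
  λ = 5: algebraic multiplicity = 3, geometric multiplicity = 2

Determining the block sizes for each eigenvalue:
  λ = 5: 2 blocks summing to 3 forces exactly one block of size 2 and the rest size 1 → block sizes [2, 1]

Assembling the blocks gives a Jordan form
J =
  [5, 1, 0]
  [0, 5, 0]
  [0, 0, 5]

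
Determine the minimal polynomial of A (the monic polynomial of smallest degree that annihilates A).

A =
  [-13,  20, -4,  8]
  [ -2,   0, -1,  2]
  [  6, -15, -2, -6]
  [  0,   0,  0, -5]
x^2 + 10*x + 25

The characteristic polynomial is χ_A(x) = (x + 5)^4, so the eigenvalues are known. The minimal polynomial is
  m_A(x) = Π_λ (x − λ)^{k_λ}
where k_λ is the size of the *largest* Jordan block for λ (equivalently, the smallest k with (A − λI)^k v = 0 for every generalised eigenvector v of λ).

  λ = -5: largest Jordan block has size 2, contributing (x + 5)^2

So m_A(x) = (x + 5)^2 = x^2 + 10*x + 25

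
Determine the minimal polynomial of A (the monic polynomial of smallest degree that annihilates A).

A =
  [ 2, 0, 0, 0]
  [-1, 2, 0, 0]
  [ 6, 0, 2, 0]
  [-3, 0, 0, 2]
x^2 - 4*x + 4

The characteristic polynomial is χ_A(x) = (x - 2)^4, so the eigenvalues are known. The minimal polynomial is
  m_A(x) = Π_λ (x − λ)^{k_λ}
where k_λ is the size of the *largest* Jordan block for λ (equivalently, the smallest k with (A − λI)^k v = 0 for every generalised eigenvector v of λ).

  λ = 2: largest Jordan block has size 2, contributing (x − 2)^2

So m_A(x) = (x - 2)^2 = x^2 - 4*x + 4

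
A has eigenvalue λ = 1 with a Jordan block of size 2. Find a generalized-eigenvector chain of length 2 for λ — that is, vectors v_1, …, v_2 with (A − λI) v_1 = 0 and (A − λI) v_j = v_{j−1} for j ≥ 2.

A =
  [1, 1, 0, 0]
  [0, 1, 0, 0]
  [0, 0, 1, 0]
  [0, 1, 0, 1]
A Jordan chain for λ = 1 of length 2:
v_1 = (1, 0, 0, 1)ᵀ
v_2 = (0, 1, 0, 0)ᵀ

Let N = A − (1)·I. We want v_2 with N^2 v_2 = 0 but N^1 v_2 ≠ 0; then v_{j-1} := N · v_j for j = 2, …, 2.

Pick v_2 = (0, 1, 0, 0)ᵀ.
Then v_1 = N · v_2 = (1, 0, 0, 1)ᵀ.

Sanity check: (A − (1)·I) v_1 = (0, 0, 0, 0)ᵀ = 0. ✓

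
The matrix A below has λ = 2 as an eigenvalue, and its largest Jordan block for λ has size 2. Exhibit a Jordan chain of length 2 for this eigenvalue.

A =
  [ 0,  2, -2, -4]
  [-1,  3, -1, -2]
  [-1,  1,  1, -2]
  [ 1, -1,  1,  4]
A Jordan chain for λ = 2 of length 2:
v_1 = (-2, -1, -1, 1)ᵀ
v_2 = (1, 0, 0, 0)ᵀ

Let N = A − (2)·I. We want v_2 with N^2 v_2 = 0 but N^1 v_2 ≠ 0; then v_{j-1} := N · v_j for j = 2, …, 2.

Pick v_2 = (1, 0, 0, 0)ᵀ.
Then v_1 = N · v_2 = (-2, -1, -1, 1)ᵀ.

Sanity check: (A − (2)·I) v_1 = (0, 0, 0, 0)ᵀ = 0. ✓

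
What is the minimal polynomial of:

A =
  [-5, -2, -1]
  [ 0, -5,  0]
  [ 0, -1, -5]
x^3 + 15*x^2 + 75*x + 125

The characteristic polynomial is χ_A(x) = (x + 5)^3, so the eigenvalues are known. The minimal polynomial is
  m_A(x) = Π_λ (x − λ)^{k_λ}
where k_λ is the size of the *largest* Jordan block for λ (equivalently, the smallest k with (A − λI)^k v = 0 for every generalised eigenvector v of λ).

  λ = -5: largest Jordan block has size 3, contributing (x + 5)^3

So m_A(x) = (x + 5)^3 = x^3 + 15*x^2 + 75*x + 125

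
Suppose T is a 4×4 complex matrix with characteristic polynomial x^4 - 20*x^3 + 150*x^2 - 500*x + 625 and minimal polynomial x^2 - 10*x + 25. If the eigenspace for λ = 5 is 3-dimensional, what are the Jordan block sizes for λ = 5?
Block sizes for λ = 5: [2, 1, 1]

Step 1 — from the characteristic polynomial, algebraic multiplicity of λ = 5 is 4. From dim ker(T − (5)·I) = 3, there are exactly 3 Jordan blocks for λ = 5.
Step 2 — from the minimal polynomial, the factor (x − 5)^2 tells us the largest block for λ = 5 has size 2.
Step 3 — with total size 4, 3 blocks, and largest block 2, the block sizes (in nonincreasing order) are [2, 1, 1].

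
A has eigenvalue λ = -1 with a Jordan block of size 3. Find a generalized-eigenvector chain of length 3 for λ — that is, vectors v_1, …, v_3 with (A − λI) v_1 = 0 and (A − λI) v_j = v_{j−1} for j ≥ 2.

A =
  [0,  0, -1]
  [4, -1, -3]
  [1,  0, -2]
A Jordan chain for λ = -1 of length 3:
v_1 = (0, 1, 0)ᵀ
v_2 = (1, 4, 1)ᵀ
v_3 = (1, 0, 0)ᵀ

Let N = A − (-1)·I. We want v_3 with N^3 v_3 = 0 but N^2 v_3 ≠ 0; then v_{j-1} := N · v_j for j = 3, …, 2.

Pick v_3 = (1, 0, 0)ᵀ.
Then v_2 = N · v_3 = (1, 4, 1)ᵀ.
Then v_1 = N · v_2 = (0, 1, 0)ᵀ.

Sanity check: (A − (-1)·I) v_1 = (0, 0, 0)ᵀ = 0. ✓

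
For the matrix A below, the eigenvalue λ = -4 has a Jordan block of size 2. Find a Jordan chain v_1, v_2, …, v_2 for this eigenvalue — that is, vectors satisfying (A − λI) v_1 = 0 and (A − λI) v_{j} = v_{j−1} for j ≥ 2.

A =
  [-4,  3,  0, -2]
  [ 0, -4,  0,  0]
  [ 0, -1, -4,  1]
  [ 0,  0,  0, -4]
A Jordan chain for λ = -4 of length 2:
v_1 = (3, 0, -1, 0)ᵀ
v_2 = (0, 1, 0, 0)ᵀ

Let N = A − (-4)·I. We want v_2 with N^2 v_2 = 0 but N^1 v_2 ≠ 0; then v_{j-1} := N · v_j for j = 2, …, 2.

Pick v_2 = (0, 1, 0, 0)ᵀ.
Then v_1 = N · v_2 = (3, 0, -1, 0)ᵀ.

Sanity check: (A − (-4)·I) v_1 = (0, 0, 0, 0)ᵀ = 0. ✓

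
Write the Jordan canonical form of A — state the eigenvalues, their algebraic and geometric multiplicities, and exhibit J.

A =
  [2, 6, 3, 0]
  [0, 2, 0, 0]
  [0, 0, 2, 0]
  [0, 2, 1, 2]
J_2(2) ⊕ J_1(2) ⊕ J_1(2)

The characteristic polynomial is
  det(x·I − A) = x^4 - 8*x^3 + 24*x^2 - 32*x + 16 = (x - 2)^4

Eigenvalues and multiplicities (the geometric multiplicity of λ is n − rank(A − λI), which equals the number of Jordan blocks for λ):
  λ = 2: algebraic multiplicity = 4, geometric multiplicity = 3

Determining the block sizes for each eigenvalue:
  λ = 2: 3 blocks summing to 4 forces exactly one block of size 2 and the rest size 1 → block sizes [2, 1, 1]

Assembling the blocks gives a Jordan form
J =
  [2, 1, 0, 0]
  [0, 2, 0, 0]
  [0, 0, 2, 0]
  [0, 0, 0, 2]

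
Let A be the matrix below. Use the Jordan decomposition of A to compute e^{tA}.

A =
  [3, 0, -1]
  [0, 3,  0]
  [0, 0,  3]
e^{tA} =
  [exp(3*t), 0, -t*exp(3*t)]
  [0, exp(3*t), 0]
  [0, 0, exp(3*t)]

Strategy: write A = P · J · P⁻¹ where J is a Jordan canonical form, so e^{tA} = P · e^{tJ} · P⁻¹, and e^{tJ} can be computed block-by-block.

A has Jordan form
J =
  [3, 1, 0]
  [0, 3, 0]
  [0, 0, 3]
(up to reordering of blocks).

Per-block formulas:
  For a 1×1 block at λ = 3: exp(t · [3]) = [e^(3t)].
  For a 2×2 Jordan block J_2(3): exp(t · J_2(3)) = e^(3t)·(I + t·N), where N is the 2×2 nilpotent shift.

After assembling e^{tJ} and conjugating by P, we get:

e^{tA} =
  [exp(3*t), 0, -t*exp(3*t)]
  [0, exp(3*t), 0]
  [0, 0, exp(3*t)]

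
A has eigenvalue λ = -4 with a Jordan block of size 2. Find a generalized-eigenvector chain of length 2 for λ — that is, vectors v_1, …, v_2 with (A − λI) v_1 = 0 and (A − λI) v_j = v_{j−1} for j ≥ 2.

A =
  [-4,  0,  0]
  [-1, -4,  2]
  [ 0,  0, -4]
A Jordan chain for λ = -4 of length 2:
v_1 = (0, -1, 0)ᵀ
v_2 = (1, 0, 0)ᵀ

Let N = A − (-4)·I. We want v_2 with N^2 v_2 = 0 but N^1 v_2 ≠ 0; then v_{j-1} := N · v_j for j = 2, …, 2.

Pick v_2 = (1, 0, 0)ᵀ.
Then v_1 = N · v_2 = (0, -1, 0)ᵀ.

Sanity check: (A − (-4)·I) v_1 = (0, 0, 0)ᵀ = 0. ✓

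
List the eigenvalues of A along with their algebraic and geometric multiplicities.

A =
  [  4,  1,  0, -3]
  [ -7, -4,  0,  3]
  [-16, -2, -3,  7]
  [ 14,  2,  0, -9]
λ = -3: alg = 4, geom = 2

Step 1 — factor the characteristic polynomial to read off the algebraic multiplicities:
  χ_A(x) = (x + 3)^4

Step 2 — compute geometric multiplicities via the rank-nullity identity g(λ) = n − rank(A − λI):
  rank(A − (-3)·I) = 2, so dim ker(A − (-3)·I) = n − 2 = 2

Summary:
  λ = -3: algebraic multiplicity = 4, geometric multiplicity = 2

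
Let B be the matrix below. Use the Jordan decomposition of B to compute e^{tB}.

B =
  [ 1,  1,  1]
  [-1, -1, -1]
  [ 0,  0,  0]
e^{tB} =
  [t + 1, t, t]
  [-t, 1 - t, -t]
  [0, 0, 1]

Strategy: write B = P · J · P⁻¹ where J is a Jordan canonical form, so e^{tB} = P · e^{tJ} · P⁻¹, and e^{tJ} can be computed block-by-block.

B has Jordan form
J =
  [0, 1, 0]
  [0, 0, 0]
  [0, 0, 0]
(up to reordering of blocks).

Per-block formulas:
  For a 2×2 Jordan block J_2(0): exp(t · J_2(0)) = e^(0t)·(I + t·N), where N is the 2×2 nilpotent shift.
  For a 1×1 block at λ = 0: exp(t · [0]) = [e^(0t)].

After assembling e^{tJ} and conjugating by P, we get:

e^{tB} =
  [t + 1, t, t]
  [-t, 1 - t, -t]
  [0, 0, 1]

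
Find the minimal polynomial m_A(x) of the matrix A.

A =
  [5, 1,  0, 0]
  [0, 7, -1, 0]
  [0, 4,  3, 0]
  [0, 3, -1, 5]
x^3 - 15*x^2 + 75*x - 125

The characteristic polynomial is χ_A(x) = (x - 5)^4, so the eigenvalues are known. The minimal polynomial is
  m_A(x) = Π_λ (x − λ)^{k_λ}
where k_λ is the size of the *largest* Jordan block for λ (equivalently, the smallest k with (A − λI)^k v = 0 for every generalised eigenvector v of λ).

  λ = 5: largest Jordan block has size 3, contributing (x − 5)^3

So m_A(x) = (x - 5)^3 = x^3 - 15*x^2 + 75*x - 125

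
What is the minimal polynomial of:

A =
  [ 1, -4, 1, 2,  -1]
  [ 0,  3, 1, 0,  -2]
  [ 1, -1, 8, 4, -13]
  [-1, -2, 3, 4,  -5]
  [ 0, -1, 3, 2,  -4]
x^4 - 10*x^3 + 36*x^2 - 56*x + 32

The characteristic polynomial is χ_A(x) = (x - 4)*(x - 2)^4, so the eigenvalues are known. The minimal polynomial is
  m_A(x) = Π_λ (x − λ)^{k_λ}
where k_λ is the size of the *largest* Jordan block for λ (equivalently, the smallest k with (A − λI)^k v = 0 for every generalised eigenvector v of λ).

  λ = 2: largest Jordan block has size 3, contributing (x − 2)^3
  λ = 4: largest Jordan block has size 1, contributing (x − 4)

So m_A(x) = (x - 4)*(x - 2)^3 = x^4 - 10*x^3 + 36*x^2 - 56*x + 32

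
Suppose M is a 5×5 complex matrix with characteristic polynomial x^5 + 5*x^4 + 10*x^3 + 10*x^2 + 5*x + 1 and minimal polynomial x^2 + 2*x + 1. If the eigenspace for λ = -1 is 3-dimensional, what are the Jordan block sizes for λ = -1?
Block sizes for λ = -1: [2, 2, 1]

Step 1 — from the characteristic polynomial, algebraic multiplicity of λ = -1 is 5. From dim ker(M − (-1)·I) = 3, there are exactly 3 Jordan blocks for λ = -1.
Step 2 — from the minimal polynomial, the factor (x + 1)^2 tells us the largest block for λ = -1 has size 2.
Step 3 — with total size 5, 3 blocks, and largest block 2, the block sizes (in nonincreasing order) are [2, 2, 1].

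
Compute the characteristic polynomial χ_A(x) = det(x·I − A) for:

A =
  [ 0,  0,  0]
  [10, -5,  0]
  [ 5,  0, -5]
x^3 + 10*x^2 + 25*x

Expanding det(x·I − A) (e.g. by cofactor expansion or by noting that A is similar to its Jordan form J, which has the same characteristic polynomial as A) gives
  χ_A(x) = x^3 + 10*x^2 + 25*x
which factors as x*(x + 5)^2. The eigenvalues (with algebraic multiplicities) are λ = -5 with multiplicity 2, λ = 0 with multiplicity 1.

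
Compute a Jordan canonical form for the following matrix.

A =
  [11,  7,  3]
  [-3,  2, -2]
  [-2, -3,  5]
J_3(6)

The characteristic polynomial is
  det(x·I − A) = x^3 - 18*x^2 + 108*x - 216 = (x - 6)^3

Eigenvalues and multiplicities (the geometric multiplicity of λ is n − rank(A − λI), which equals the number of Jordan blocks for λ):
  λ = 6: algebraic multiplicity = 3, geometric multiplicity = 1

Determining the block sizes for each eigenvalue:
  λ = 6: one block (gm = 1), so the single block has size am = 3 → block sizes [3]

Assembling the blocks gives a Jordan form
J =
  [6, 1, 0]
  [0, 6, 1]
  [0, 0, 6]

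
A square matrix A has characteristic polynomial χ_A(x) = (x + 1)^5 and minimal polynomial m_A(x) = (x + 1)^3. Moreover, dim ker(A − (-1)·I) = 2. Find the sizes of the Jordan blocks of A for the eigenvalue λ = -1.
Block sizes for λ = -1: [3, 2]

Step 1 — from the characteristic polynomial, algebraic multiplicity of λ = -1 is 5. From dim ker(A − (-1)·I) = 2, there are exactly 2 Jordan blocks for λ = -1.
Step 2 — from the minimal polynomial, the factor (x + 1)^3 tells us the largest block for λ = -1 has size 3.
Step 3 — with total size 5, 2 blocks, and largest block 3, the block sizes (in nonincreasing order) are [3, 2].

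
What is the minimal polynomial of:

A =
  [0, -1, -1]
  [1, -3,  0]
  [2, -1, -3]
x^3 + 6*x^2 + 12*x + 8

The characteristic polynomial is χ_A(x) = (x + 2)^3, so the eigenvalues are known. The minimal polynomial is
  m_A(x) = Π_λ (x − λ)^{k_λ}
where k_λ is the size of the *largest* Jordan block for λ (equivalently, the smallest k with (A − λI)^k v = 0 for every generalised eigenvector v of λ).

  λ = -2: largest Jordan block has size 3, contributing (x + 2)^3

So m_A(x) = (x + 2)^3 = x^3 + 6*x^2 + 12*x + 8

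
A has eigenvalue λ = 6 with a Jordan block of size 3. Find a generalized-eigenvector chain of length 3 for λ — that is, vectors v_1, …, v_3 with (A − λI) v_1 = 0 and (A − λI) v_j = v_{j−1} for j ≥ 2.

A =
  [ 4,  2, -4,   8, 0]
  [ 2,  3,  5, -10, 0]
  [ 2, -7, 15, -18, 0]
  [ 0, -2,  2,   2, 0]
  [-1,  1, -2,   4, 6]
A Jordan chain for λ = 6 of length 3:
v_1 = (2, -2, -2, 0, 1)ᵀ
v_2 = (2, -3, -7, -2, 1)ᵀ
v_3 = (0, 1, 0, 0, 0)ᵀ

Let N = A − (6)·I. We want v_3 with N^3 v_3 = 0 but N^2 v_3 ≠ 0; then v_{j-1} := N · v_j for j = 3, …, 2.

Pick v_3 = (0, 1, 0, 0, 0)ᵀ.
Then v_2 = N · v_3 = (2, -3, -7, -2, 1)ᵀ.
Then v_1 = N · v_2 = (2, -2, -2, 0, 1)ᵀ.

Sanity check: (A − (6)·I) v_1 = (0, 0, 0, 0, 0)ᵀ = 0. ✓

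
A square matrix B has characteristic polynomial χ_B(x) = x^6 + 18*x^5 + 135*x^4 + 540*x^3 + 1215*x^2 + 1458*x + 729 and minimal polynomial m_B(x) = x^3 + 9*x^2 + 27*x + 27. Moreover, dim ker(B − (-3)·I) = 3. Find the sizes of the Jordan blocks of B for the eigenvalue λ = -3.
Block sizes for λ = -3: [3, 2, 1]

Step 1 — from the characteristic polynomial, algebraic multiplicity of λ = -3 is 6. From dim ker(B − (-3)·I) = 3, there are exactly 3 Jordan blocks for λ = -3.
Step 2 — from the minimal polynomial, the factor (x + 3)^3 tells us the largest block for λ = -3 has size 3.
Step 3 — with total size 6, 3 blocks, and largest block 3, the block sizes (in nonincreasing order) are [3, 2, 1].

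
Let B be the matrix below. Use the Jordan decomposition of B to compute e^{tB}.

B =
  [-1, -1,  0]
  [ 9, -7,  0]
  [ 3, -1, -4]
e^{tB} =
  [3*t*exp(-4*t) + exp(-4*t), -t*exp(-4*t), 0]
  [9*t*exp(-4*t), -3*t*exp(-4*t) + exp(-4*t), 0]
  [3*t*exp(-4*t), -t*exp(-4*t), exp(-4*t)]

Strategy: write B = P · J · P⁻¹ where J is a Jordan canonical form, so e^{tB} = P · e^{tJ} · P⁻¹, and e^{tJ} can be computed block-by-block.

B has Jordan form
J =
  [-4,  1,  0]
  [ 0, -4,  0]
  [ 0,  0, -4]
(up to reordering of blocks).

Per-block formulas:
  For a 1×1 block at λ = -4: exp(t · [-4]) = [e^(-4t)].
  For a 2×2 Jordan block J_2(-4): exp(t · J_2(-4)) = e^(-4t)·(I + t·N), where N is the 2×2 nilpotent shift.

After assembling e^{tJ} and conjugating by P, we get:

e^{tB} =
  [3*t*exp(-4*t) + exp(-4*t), -t*exp(-4*t), 0]
  [9*t*exp(-4*t), -3*t*exp(-4*t) + exp(-4*t), 0]
  [3*t*exp(-4*t), -t*exp(-4*t), exp(-4*t)]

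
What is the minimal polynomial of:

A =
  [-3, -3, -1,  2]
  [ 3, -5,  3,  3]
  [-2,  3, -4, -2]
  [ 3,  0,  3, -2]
x^3 + 9*x^2 + 24*x + 20

The characteristic polynomial is χ_A(x) = (x + 2)^2*(x + 5)^2, so the eigenvalues are known. The minimal polynomial is
  m_A(x) = Π_λ (x − λ)^{k_λ}
where k_λ is the size of the *largest* Jordan block for λ (equivalently, the smallest k with (A − λI)^k v = 0 for every generalised eigenvector v of λ).

  λ = -5: largest Jordan block has size 1, contributing (x + 5)
  λ = -2: largest Jordan block has size 2, contributing (x + 2)^2

So m_A(x) = (x + 2)^2*(x + 5) = x^3 + 9*x^2 + 24*x + 20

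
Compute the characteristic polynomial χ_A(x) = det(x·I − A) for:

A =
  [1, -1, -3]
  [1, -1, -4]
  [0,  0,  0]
x^3

Expanding det(x·I − A) (e.g. by cofactor expansion or by noting that A is similar to its Jordan form J, which has the same characteristic polynomial as A) gives
  χ_A(x) = x^3
which factors as x^3. The eigenvalues (with algebraic multiplicities) are λ = 0 with multiplicity 3.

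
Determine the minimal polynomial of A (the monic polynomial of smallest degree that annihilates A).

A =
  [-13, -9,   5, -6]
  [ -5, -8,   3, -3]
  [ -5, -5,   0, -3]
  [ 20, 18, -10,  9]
x^3 + 9*x^2 + 27*x + 27

The characteristic polynomial is χ_A(x) = (x + 3)^4, so the eigenvalues are known. The minimal polynomial is
  m_A(x) = Π_λ (x − λ)^{k_λ}
where k_λ is the size of the *largest* Jordan block for λ (equivalently, the smallest k with (A − λI)^k v = 0 for every generalised eigenvector v of λ).

  λ = -3: largest Jordan block has size 3, contributing (x + 3)^3

So m_A(x) = (x + 3)^3 = x^3 + 9*x^2 + 27*x + 27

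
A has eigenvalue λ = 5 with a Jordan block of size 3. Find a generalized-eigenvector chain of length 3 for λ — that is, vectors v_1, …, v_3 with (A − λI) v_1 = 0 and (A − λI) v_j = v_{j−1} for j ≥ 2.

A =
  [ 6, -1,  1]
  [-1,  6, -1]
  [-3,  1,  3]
A Jordan chain for λ = 5 of length 3:
v_1 = (-1, 1, 2)ᵀ
v_2 = (1, -1, -3)ᵀ
v_3 = (1, 0, 0)ᵀ

Let N = A − (5)·I. We want v_3 with N^3 v_3 = 0 but N^2 v_3 ≠ 0; then v_{j-1} := N · v_j for j = 3, …, 2.

Pick v_3 = (1, 0, 0)ᵀ.
Then v_2 = N · v_3 = (1, -1, -3)ᵀ.
Then v_1 = N · v_2 = (-1, 1, 2)ᵀ.

Sanity check: (A − (5)·I) v_1 = (0, 0, 0)ᵀ = 0. ✓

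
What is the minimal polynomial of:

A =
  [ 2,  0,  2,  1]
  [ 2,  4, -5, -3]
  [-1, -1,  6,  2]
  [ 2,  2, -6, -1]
x^3 - 8*x^2 + 21*x - 18

The characteristic polynomial is χ_A(x) = (x - 3)^3*(x - 2), so the eigenvalues are known. The minimal polynomial is
  m_A(x) = Π_λ (x − λ)^{k_λ}
where k_λ is the size of the *largest* Jordan block for λ (equivalently, the smallest k with (A − λI)^k v = 0 for every generalised eigenvector v of λ).

  λ = 2: largest Jordan block has size 1, contributing (x − 2)
  λ = 3: largest Jordan block has size 2, contributing (x − 3)^2

So m_A(x) = (x - 3)^2*(x - 2) = x^3 - 8*x^2 + 21*x - 18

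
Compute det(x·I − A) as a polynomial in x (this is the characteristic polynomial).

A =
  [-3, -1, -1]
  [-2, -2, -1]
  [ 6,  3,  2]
x^3 + 3*x^2 + 3*x + 1

Expanding det(x·I − A) (e.g. by cofactor expansion or by noting that A is similar to its Jordan form J, which has the same characteristic polynomial as A) gives
  χ_A(x) = x^3 + 3*x^2 + 3*x + 1
which factors as (x + 1)^3. The eigenvalues (with algebraic multiplicities) are λ = -1 with multiplicity 3.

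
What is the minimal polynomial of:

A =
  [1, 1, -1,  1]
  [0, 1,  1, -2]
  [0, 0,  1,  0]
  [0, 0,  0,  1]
x^3 - 3*x^2 + 3*x - 1

The characteristic polynomial is χ_A(x) = (x - 1)^4, so the eigenvalues are known. The minimal polynomial is
  m_A(x) = Π_λ (x − λ)^{k_λ}
where k_λ is the size of the *largest* Jordan block for λ (equivalently, the smallest k with (A − λI)^k v = 0 for every generalised eigenvector v of λ).

  λ = 1: largest Jordan block has size 3, contributing (x − 1)^3

So m_A(x) = (x - 1)^3 = x^3 - 3*x^2 + 3*x - 1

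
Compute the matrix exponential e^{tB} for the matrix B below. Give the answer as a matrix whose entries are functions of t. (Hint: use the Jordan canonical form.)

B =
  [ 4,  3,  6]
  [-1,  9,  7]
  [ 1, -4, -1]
e^{tB} =
  [3*t^2*exp(4*t)/2 + exp(4*t), -9*t^2*exp(4*t)/2 + 3*t*exp(4*t), -9*t^2*exp(4*t)/2 + 6*t*exp(4*t)]
  [t^2*exp(4*t) - t*exp(4*t), -3*t^2*exp(4*t) + 5*t*exp(4*t) + exp(4*t), -3*t^2*exp(4*t) + 7*t*exp(4*t)]
  [-t^2*exp(4*t)/2 + t*exp(4*t), 3*t^2*exp(4*t)/2 - 4*t*exp(4*t), 3*t^2*exp(4*t)/2 - 5*t*exp(4*t) + exp(4*t)]

Strategy: write B = P · J · P⁻¹ where J is a Jordan canonical form, so e^{tB} = P · e^{tJ} · P⁻¹, and e^{tJ} can be computed block-by-block.

B has Jordan form
J =
  [4, 1, 0]
  [0, 4, 1]
  [0, 0, 4]
(up to reordering of blocks).

Per-block formulas:
  For a 3×3 Jordan block J_3(4): exp(t · J_3(4)) = e^(4t)·(I + t·N + (t^2/2)·N^2), where N is the 3×3 nilpotent shift.

After assembling e^{tJ} and conjugating by P, we get:

e^{tB} =
  [3*t^2*exp(4*t)/2 + exp(4*t), -9*t^2*exp(4*t)/2 + 3*t*exp(4*t), -9*t^2*exp(4*t)/2 + 6*t*exp(4*t)]
  [t^2*exp(4*t) - t*exp(4*t), -3*t^2*exp(4*t) + 5*t*exp(4*t) + exp(4*t), -3*t^2*exp(4*t) + 7*t*exp(4*t)]
  [-t^2*exp(4*t)/2 + t*exp(4*t), 3*t^2*exp(4*t)/2 - 4*t*exp(4*t), 3*t^2*exp(4*t)/2 - 5*t*exp(4*t) + exp(4*t)]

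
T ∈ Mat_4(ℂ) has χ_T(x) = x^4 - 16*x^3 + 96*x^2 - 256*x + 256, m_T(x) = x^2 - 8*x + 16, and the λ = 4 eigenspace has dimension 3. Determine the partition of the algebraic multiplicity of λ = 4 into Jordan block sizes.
Block sizes for λ = 4: [2, 1, 1]

Step 1 — from the characteristic polynomial, algebraic multiplicity of λ = 4 is 4. From dim ker(T − (4)·I) = 3, there are exactly 3 Jordan blocks for λ = 4.
Step 2 — from the minimal polynomial, the factor (x − 4)^2 tells us the largest block for λ = 4 has size 2.
Step 3 — with total size 4, 3 blocks, and largest block 2, the block sizes (in nonincreasing order) are [2, 1, 1].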